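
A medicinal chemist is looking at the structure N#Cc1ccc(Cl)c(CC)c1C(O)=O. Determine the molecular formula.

Walk through each heavy atom and fill implicit hydrogens from standard valence (C 4, N 3, O 2, S 2, halogen 1); for lowercase aromatic atoms, an aromatic c carries 1 H when it has two neighbours and 0 H with three, and aromatic n carries 0 H:
  atom 1: N, bond orders sum to 3 (valence 3) → 0 H
  atom 2: C, bond orders sum to 4 (valence 4) → 0 H
  atom 3: aromatic c, 3 neighbours → 0 H
  atom 4: aromatic c, 2 neighbours → 1 H
  atom 5: aromatic c, 2 neighbours → 1 H
  atom 6: aromatic c, 3 neighbours → 0 H
  atom 7: Cl (halogen, monovalent) → 0 H
  atom 8: aromatic c, 3 neighbours → 0 H
  atom 9: C, bond orders sum to 2 (valence 4) → 2 H
  atom 10: C, bond orders sum to 1 (valence 4) → 3 H
  atom 11: aromatic c, 3 neighbours → 0 H
  atom 12: C, bond orders sum to 4 (valence 4) → 0 H
  atom 13: O, bond orders sum to 1 (valence 2) → 1 H
  atom 14: O, bond orders sum to 2 (valence 2) → 0 H
Totals → C:10, H:8, Cl:1, N:1, O:2.
In Hill order: C10H8ClNO2.

C10H8ClNO2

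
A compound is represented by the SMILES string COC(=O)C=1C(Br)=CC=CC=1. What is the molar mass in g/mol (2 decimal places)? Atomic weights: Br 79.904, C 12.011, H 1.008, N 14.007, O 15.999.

215.05 g/mol

First, the molecular formula is C8H7BrO2 (counting implicit H from valence).
  Br: 1 × 79.904 = 79.904
  C: 8 × 12.011 = 96.088
  H: 7 × 1.008 = 7.056
  O: 2 × 15.999 = 31.998
Sum: 1×79.904 + 8×12.011 + 7×1.008 + 2×15.999 = 215.046 → 215.05 g/mol.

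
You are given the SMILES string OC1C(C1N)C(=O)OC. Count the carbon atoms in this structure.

5

Count every carbon token in the SMILES (each C, including those in ring-closure positions and inside branches).
Carbon count: 5.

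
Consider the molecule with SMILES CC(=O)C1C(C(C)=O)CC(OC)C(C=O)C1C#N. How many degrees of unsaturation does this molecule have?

6

Molecular formula: C13H17NO4.
DoU = (2C + 2 + N − H − X) / 2, where X is the halogen count and O/S are ignored.
    = (2·13 + 2 + 1 − 17 − 0) / 2 = 12 / 2 = 6.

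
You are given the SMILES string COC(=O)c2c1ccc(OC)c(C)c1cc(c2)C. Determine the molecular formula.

C15H16O3

Walk through each heavy atom and fill implicit hydrogens from standard valence (C 4, N 3, O 2, S 2, halogen 1); for lowercase aromatic atoms, an aromatic c carries 1 H when it has two neighbours and 0 H with three, and aromatic n carries 0 H:
  atom 1: C, bond orders sum to 1 (valence 4) → 3 H
  atom 2: O, bond orders sum to 2 (valence 2) → 0 H
  atom 3: C, bond orders sum to 4 (valence 4) → 0 H
  atom 4: O, bond orders sum to 2 (valence 2) → 0 H
  atom 5: aromatic c, 3 neighbours → 0 H
  atom 6: aromatic c, 3 neighbours → 0 H
  atom 7: aromatic c, 2 neighbours → 1 H
  atom 8: aromatic c, 2 neighbours → 1 H
  atom 9: aromatic c, 3 neighbours → 0 H
  atom 10: O, bond orders sum to 2 (valence 2) → 0 H
  atom 11: C, bond orders sum to 1 (valence 4) → 3 H
  atom 12: aromatic c, 3 neighbours → 0 H
  atom 13: C, bond orders sum to 1 (valence 4) → 3 H
  atom 14: aromatic c, 3 neighbours → 0 H
  atom 15: aromatic c, 2 neighbours → 1 H
  atom 16: aromatic c, 3 neighbours → 0 H
  atom 17: aromatic c, 2 neighbours → 1 H
  atom 18: C, bond orders sum to 1 (valence 4) → 3 H
Totals → C:15, H:16, O:3.
In Hill order: C15H16O3.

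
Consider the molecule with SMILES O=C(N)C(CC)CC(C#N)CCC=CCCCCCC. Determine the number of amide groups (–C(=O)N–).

1

The amide motif appears at heavy-atom position 2 in the SMILES.
Other groups present: 1 alkene, 1 nitrile.
Amide count: 1.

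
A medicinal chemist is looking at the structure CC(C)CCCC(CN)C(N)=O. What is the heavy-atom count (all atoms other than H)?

12

Every atom symbol written in the SMILES (organic subset) is one heavy atom; implicit H are not written.
Heavy atoms by element → C:9, N:2, O:1.
Total: 12.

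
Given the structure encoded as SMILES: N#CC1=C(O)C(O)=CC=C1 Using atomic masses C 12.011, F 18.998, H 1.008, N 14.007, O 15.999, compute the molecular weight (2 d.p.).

135.12 g/mol

First, the molecular formula is C7H5NO2 (counting implicit H from valence).
  C: 7 × 12.011 = 84.077
  H: 5 × 1.008 = 5.040
  N: 1 × 14.007 = 14.007
  O: 2 × 15.999 = 31.998
Sum: 7×12.011 + 5×1.008 + 1×14.007 + 2×15.999 = 135.122 → 135.12 g/mol.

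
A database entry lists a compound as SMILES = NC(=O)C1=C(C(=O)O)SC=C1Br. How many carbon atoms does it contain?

6

Count every carbon token in the SMILES (each C, including those in ring-closure positions and inside branches).
Carbon count: 6.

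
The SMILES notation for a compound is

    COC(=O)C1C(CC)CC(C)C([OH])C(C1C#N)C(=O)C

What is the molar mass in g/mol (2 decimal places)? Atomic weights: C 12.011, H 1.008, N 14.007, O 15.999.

First, the molecular formula is C15H23NO4 (counting implicit H from valence).
  C: 15 × 12.011 = 180.165
  H: 23 × 1.008 = 23.184
  N: 1 × 14.007 = 14.007
  O: 4 × 15.999 = 63.996
Sum: 15×12.011 + 23×1.008 + 1×14.007 + 4×15.999 = 281.352 → 281.35 g/mol.

281.35 g/mol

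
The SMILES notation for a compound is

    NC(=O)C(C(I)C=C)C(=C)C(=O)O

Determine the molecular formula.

Walk through each heavy atom and fill implicit hydrogens from standard valence (C 4, N 3, O 2, S 2, halogen 1):
  atom 1: N, bond orders sum to 1 (valence 3) → 2 H
  atom 2: C, bond orders sum to 4 (valence 4) → 0 H
  atom 3: O, bond orders sum to 2 (valence 2) → 0 H
  atom 4: C, bond orders sum to 3 (valence 4) → 1 H
  atom 5: C, bond orders sum to 3 (valence 4) → 1 H
  atom 6: I (halogen, monovalent) → 0 H
  atom 7: C, bond orders sum to 3 (valence 4) → 1 H
  atom 8: C, bond orders sum to 2 (valence 4) → 2 H
  atom 9: C, bond orders sum to 4 (valence 4) → 0 H
  atom 10: C, bond orders sum to 2 (valence 4) → 2 H
  atom 11: C, bond orders sum to 4 (valence 4) → 0 H
  atom 12: O, bond orders sum to 2 (valence 2) → 0 H
  atom 13: O, bond orders sum to 1 (valence 2) → 1 H
Totals → C:8, H:10, I:1, N:1, O:3.

C8H10INO3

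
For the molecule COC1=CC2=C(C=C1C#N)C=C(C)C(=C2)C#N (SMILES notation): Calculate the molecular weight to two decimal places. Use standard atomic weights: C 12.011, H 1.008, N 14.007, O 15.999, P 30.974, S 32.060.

222.25 g/mol

First, the molecular formula is C14H10N2O (counting implicit H from valence).
  C: 14 × 12.011 = 168.154
  H: 10 × 1.008 = 10.080
  N: 2 × 14.007 = 28.014
  O: 1 × 15.999 = 15.999
Sum: 14×12.011 + 10×1.008 + 2×14.007 + 1×15.999 = 222.247 → 222.25 g/mol.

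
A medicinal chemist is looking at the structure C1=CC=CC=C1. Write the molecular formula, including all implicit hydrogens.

C6H6

Walk through each heavy atom and fill implicit hydrogens from standard valence (C 4, N 3, O 2, S 2, halogen 1):
  atom 1: C, bond orders sum to 3 (valence 4) → 1 H
  atom 2: C, bond orders sum to 3 (valence 4) → 1 H
  atom 3: C, bond orders sum to 3 (valence 4) → 1 H
  atom 4: C, bond orders sum to 3 (valence 4) → 1 H
  atom 5: C, bond orders sum to 3 (valence 4) → 1 H
  atom 6: C, bond orders sum to 3 (valence 4) → 1 H
Totals → C:6, H:6.
In Hill order: C6H6.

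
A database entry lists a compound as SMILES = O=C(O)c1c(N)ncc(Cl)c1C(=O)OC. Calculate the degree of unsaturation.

Molecular formula: C8H7ClN2O4.
DoU = (2C + 2 + N − H − X) / 2, where X is the halogen count and O/S are ignored.
    = (2·8 + 2 + 2 − 7 − 1) / 2 = 12 / 2 = 6.

6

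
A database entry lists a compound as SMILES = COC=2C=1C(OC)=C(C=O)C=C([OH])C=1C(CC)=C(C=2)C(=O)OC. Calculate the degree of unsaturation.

Degree of unsaturation = (number of rings) + (number of π bonds).
Ring closures in the SMILES: 2.
π bonds: 7 double bonds (each 1 DoU) → 7 DoU from unsaturation.
Total DoU = 2 + 7 = 9.

9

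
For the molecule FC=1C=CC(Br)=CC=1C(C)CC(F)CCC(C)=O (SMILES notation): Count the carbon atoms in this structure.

14

Count every carbon token in the SMILES (each C, including those in ring-closure positions and inside branches).
Carbon count: 14.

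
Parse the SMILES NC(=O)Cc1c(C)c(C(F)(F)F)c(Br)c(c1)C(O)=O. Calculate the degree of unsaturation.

Molecular formula: C11H9BrF3NO3.
DoU = (2C + 2 + N − H − X) / 2, where X is the halogen count and O/S are ignored.
    = (2·11 + 2 + 1 − 9 − 4) / 2 = 12 / 2 = 6.

6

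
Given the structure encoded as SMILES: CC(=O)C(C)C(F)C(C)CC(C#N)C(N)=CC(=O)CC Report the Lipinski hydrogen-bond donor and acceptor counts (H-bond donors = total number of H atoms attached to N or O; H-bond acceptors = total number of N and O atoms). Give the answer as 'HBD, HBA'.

2, 4

Donors: find every N or O and count the H atoms it carries.
  atom 3 (O): bond orders sum to 2 → 0 H
  atom 13 (N): bond orders sum to 3 → 0 H
  atom 15 (N): bond orders sum to 1 → 2 H
  atom 18 (O): bond orders sum to 2 → 0 H
Lipinski HBD = 2.
Acceptors: N atoms = 2, O atoms = 2 → HBA = 4.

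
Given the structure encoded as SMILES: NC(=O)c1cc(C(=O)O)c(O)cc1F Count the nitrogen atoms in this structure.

Scan the SMILES for N atoms (remember two-letter symbols like Cl and Br are single atoms).
Nitrogen count: 1.

1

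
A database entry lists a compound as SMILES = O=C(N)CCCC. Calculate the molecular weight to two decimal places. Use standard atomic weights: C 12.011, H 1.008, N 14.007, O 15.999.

First, the molecular formula is C5H11NO (counting implicit H from valence).
  C: 5 × 12.011 = 60.055
  H: 11 × 1.008 = 11.088
  N: 1 × 14.007 = 14.007
  O: 1 × 15.999 = 15.999
Sum: 5×12.011 + 11×1.008 + 1×14.007 + 1×15.999 = 101.149 → 101.15 g/mol.

101.15 g/mol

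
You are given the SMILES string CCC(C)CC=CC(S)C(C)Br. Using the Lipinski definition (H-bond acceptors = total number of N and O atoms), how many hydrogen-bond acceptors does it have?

N atoms: 0; O atoms: 0.
Lipinski HBA = 0 + 0 = 0.

0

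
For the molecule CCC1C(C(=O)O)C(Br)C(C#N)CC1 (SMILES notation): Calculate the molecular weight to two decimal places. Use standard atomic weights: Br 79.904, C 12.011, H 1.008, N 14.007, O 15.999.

First, the molecular formula is C10H14BrNO2 (counting implicit H from valence).
  Br: 1 × 79.904 = 79.904
  C: 10 × 12.011 = 120.110
  H: 14 × 1.008 = 14.112
  N: 1 × 14.007 = 14.007
  O: 2 × 15.999 = 31.998
Sum: 1×79.904 + 10×12.011 + 14×1.008 + 1×14.007 + 2×15.999 = 260.131 → 260.13 g/mol.

260.13 g/mol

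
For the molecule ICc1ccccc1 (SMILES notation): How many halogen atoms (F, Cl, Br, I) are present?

1

Halogen atoms appear at heavy-atom position 1 (1×I).
Halogen count: 1.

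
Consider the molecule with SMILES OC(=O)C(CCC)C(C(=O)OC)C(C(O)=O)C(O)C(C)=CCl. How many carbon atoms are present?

Count every carbon token in the SMILES (each C, including those in ring-closure positions and inside branches).
Carbon count: 14.

14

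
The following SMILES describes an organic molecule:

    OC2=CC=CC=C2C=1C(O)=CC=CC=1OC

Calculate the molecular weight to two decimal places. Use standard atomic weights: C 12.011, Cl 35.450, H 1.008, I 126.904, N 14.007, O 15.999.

216.24 g/mol

First, the molecular formula is C13H12O3 (counting implicit H from valence).
  C: 13 × 12.011 = 156.143
  H: 12 × 1.008 = 12.096
  O: 3 × 15.999 = 47.997
Sum: 13×12.011 + 12×1.008 + 3×15.999 = 216.236 → 216.24 g/mol.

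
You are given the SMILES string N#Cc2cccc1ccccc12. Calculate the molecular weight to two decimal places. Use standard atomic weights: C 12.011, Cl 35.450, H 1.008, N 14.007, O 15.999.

153.18 g/mol

First, the molecular formula is C11H7N (counting implicit H from valence).
  C: 11 × 12.011 = 132.121
  H: 7 × 1.008 = 7.056
  N: 1 × 14.007 = 14.007
Sum: 11×12.011 + 7×1.008 + 1×14.007 = 153.184 → 153.18 g/mol.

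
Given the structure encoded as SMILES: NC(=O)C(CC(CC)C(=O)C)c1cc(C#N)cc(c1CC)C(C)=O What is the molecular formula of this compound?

Walk through each heavy atom and fill implicit hydrogens from standard valence (C 4, N 3, O 2, S 2, halogen 1); for lowercase aromatic atoms, an aromatic c carries 1 H when it has two neighbours and 0 H with three, and aromatic n carries 0 H:
  atom 1: N, bond orders sum to 1 (valence 3) → 2 H
  atom 2: C, bond orders sum to 4 (valence 4) → 0 H
  atom 3: O, bond orders sum to 2 (valence 2) → 0 H
  atom 4: C, bond orders sum to 3 (valence 4) → 1 H
  atom 5: C, bond orders sum to 2 (valence 4) → 2 H
  atom 6: C, bond orders sum to 3 (valence 4) → 1 H
  atom 7: C, bond orders sum to 2 (valence 4) → 2 H
  atom 8: C, bond orders sum to 1 (valence 4) → 3 H
  atom 9: C, bond orders sum to 4 (valence 4) → 0 H
  atom 10: O, bond orders sum to 2 (valence 2) → 0 H
  atom 11: C, bond orders sum to 1 (valence 4) → 3 H
  atom 12: aromatic c, 3 neighbours → 0 H
  atom 13: aromatic c, 2 neighbours → 1 H
  atom 14: aromatic c, 3 neighbours → 0 H
  atom 15: C, bond orders sum to 4 (valence 4) → 0 H
  atom 16: N, bond orders sum to 3 (valence 3) → 0 H
  atom 17: aromatic c, 2 neighbours → 1 H
  atom 18: aromatic c, 3 neighbours → 0 H
  atom 19: aromatic c, 3 neighbours → 0 H
  atom 20: C, bond orders sum to 2 (valence 4) → 2 H
  atom 21: C, bond orders sum to 1 (valence 4) → 3 H
  atom 22: C, bond orders sum to 4 (valence 4) → 0 H
  atom 23: C, bond orders sum to 1 (valence 4) → 3 H
  atom 24: O, bond orders sum to 2 (valence 2) → 0 H
Totals → C:19, H:24, N:2, O:3.
In Hill order: C19H24N2O3.

C19H24N2O3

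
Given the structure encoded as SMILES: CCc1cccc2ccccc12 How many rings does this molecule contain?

2

In SMILES, each pair of matching ring-closure digits denotes one ring-closing bond; the number of such bonds equals the number of independent rings.
Ring-closure bonds here: 2.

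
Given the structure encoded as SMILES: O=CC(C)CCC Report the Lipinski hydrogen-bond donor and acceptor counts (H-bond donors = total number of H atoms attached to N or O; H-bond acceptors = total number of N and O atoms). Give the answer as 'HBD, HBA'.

Donors: find every N or O and count the H atoms it carries.
  atom 1 (O): bond orders sum to 2 → 0 H
Lipinski HBD = 0.
Acceptors: N atoms = 0, O atoms = 1 → HBA = 1.

0, 1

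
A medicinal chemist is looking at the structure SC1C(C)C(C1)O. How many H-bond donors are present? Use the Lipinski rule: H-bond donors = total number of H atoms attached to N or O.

Donors: find every N or O and count the H atoms it carries.
  atom 7 (O): bond orders sum to 1 → 1 H
Lipinski HBD = 1.

1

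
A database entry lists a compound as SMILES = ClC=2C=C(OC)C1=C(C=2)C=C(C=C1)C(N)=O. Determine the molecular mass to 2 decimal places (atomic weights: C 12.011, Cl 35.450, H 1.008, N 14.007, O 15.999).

235.67 g/mol

First, the molecular formula is C12H10ClNO2 (counting implicit H from valence).
  C: 12 × 12.011 = 144.132
  Cl: 1 × 35.450 = 35.450
  H: 10 × 1.008 = 10.080
  N: 1 × 14.007 = 14.007
  O: 2 × 15.999 = 31.998
Sum: 12×12.011 + 1×35.450 + 10×1.008 + 1×14.007 + 2×15.999 = 235.667 → 235.67 g/mol.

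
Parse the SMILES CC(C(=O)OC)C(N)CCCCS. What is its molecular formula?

Walk through each heavy atom and fill implicit hydrogens from standard valence (C 4, N 3, O 2, S 2, halogen 1):
  atom 1: C, bond orders sum to 1 (valence 4) → 3 H
  atom 2: C, bond orders sum to 3 (valence 4) → 1 H
  atom 3: C, bond orders sum to 4 (valence 4) → 0 H
  atom 4: O, bond orders sum to 2 (valence 2) → 0 H
  atom 5: O, bond orders sum to 2 (valence 2) → 0 H
  atom 6: C, bond orders sum to 1 (valence 4) → 3 H
  atom 7: C, bond orders sum to 3 (valence 4) → 1 H
  atom 8: N, bond orders sum to 1 (valence 3) → 2 H
  atom 9: C, bond orders sum to 2 (valence 4) → 2 H
  atom 10: C, bond orders sum to 2 (valence 4) → 2 H
  atom 11: C, bond orders sum to 2 (valence 4) → 2 H
  atom 12: C, bond orders sum to 2 (valence 4) → 2 H
  atom 13: S, bond orders sum to 1 (valence 2) → 1 H
Totals → C:9, H:19, N:1, O:2, S:1.

C9H19NO2S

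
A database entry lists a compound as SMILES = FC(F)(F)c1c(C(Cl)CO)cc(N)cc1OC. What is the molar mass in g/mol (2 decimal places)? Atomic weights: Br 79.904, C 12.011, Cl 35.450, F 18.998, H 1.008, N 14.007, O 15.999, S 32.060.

269.65 g/mol

First, the molecular formula is C10H11ClF3NO2 (counting implicit H from valence).
  C: 10 × 12.011 = 120.110
  Cl: 1 × 35.450 = 35.450
  F: 3 × 18.998 = 56.994
  H: 11 × 1.008 = 11.088
  N: 1 × 14.007 = 14.007
  O: 2 × 15.999 = 31.998
Sum: 10×12.011 + 1×35.450 + 3×18.998 + 11×1.008 + 1×14.007 + 2×15.999 = 269.647 → 269.65 g/mol.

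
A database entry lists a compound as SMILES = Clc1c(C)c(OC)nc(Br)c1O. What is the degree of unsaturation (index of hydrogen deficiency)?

4

Molecular formula: C7H7BrClNO2.
DoU = (2C + 2 + N − H − X) / 2, where X is the halogen count and O/S are ignored.
    = (2·7 + 2 + 1 − 7 − 2) / 2 = 8 / 2 = 4.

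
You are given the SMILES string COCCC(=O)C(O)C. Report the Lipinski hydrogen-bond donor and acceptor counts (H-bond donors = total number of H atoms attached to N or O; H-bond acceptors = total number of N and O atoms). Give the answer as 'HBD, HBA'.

1, 3

Donors: find every N or O and count the H atoms it carries.
  atom 2 (O): bond orders sum to 2 → 0 H
  atom 6 (O): bond orders sum to 2 → 0 H
  atom 8 (O): bond orders sum to 1 → 1 H
Lipinski HBD = 1.
Acceptors: N atoms = 0, O atoms = 3 → HBA = 3.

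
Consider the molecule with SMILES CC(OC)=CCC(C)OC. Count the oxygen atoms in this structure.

Scan the SMILES for O atoms (remember two-letter symbols like Cl and Br are single atoms).
Oxygen count: 2.

2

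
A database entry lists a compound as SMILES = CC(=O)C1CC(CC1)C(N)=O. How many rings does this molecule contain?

In SMILES, each pair of matching ring-closure digits denotes one ring-closing bond; the number of such bonds equals the number of independent rings.
Ring-closure bonds here: 1.

1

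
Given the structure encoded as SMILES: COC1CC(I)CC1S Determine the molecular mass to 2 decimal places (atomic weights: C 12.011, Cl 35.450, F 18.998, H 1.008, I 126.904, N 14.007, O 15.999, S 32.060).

258.12 g/mol

First, the molecular formula is C6H11IOS (counting implicit H from valence).
  C: 6 × 12.011 = 72.066
  H: 11 × 1.008 = 11.088
  I: 1 × 126.904 = 126.904
  O: 1 × 15.999 = 15.999
  S: 1 × 32.060 = 32.060
Sum: 6×12.011 + 11×1.008 + 1×126.904 + 1×15.999 + 1×32.060 = 258.117 → 258.12 g/mol.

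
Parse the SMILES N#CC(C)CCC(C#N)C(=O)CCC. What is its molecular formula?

Walk through each heavy atom and fill implicit hydrogens from standard valence (C 4, N 3, O 2, S 2, halogen 1):
  atom 1: N, bond orders sum to 3 (valence 3) → 0 H
  atom 2: C, bond orders sum to 4 (valence 4) → 0 H
  atom 3: C, bond orders sum to 3 (valence 4) → 1 H
  atom 4: C, bond orders sum to 1 (valence 4) → 3 H
  atom 5: C, bond orders sum to 2 (valence 4) → 2 H
  atom 6: C, bond orders sum to 2 (valence 4) → 2 H
  atom 7: C, bond orders sum to 3 (valence 4) → 1 H
  atom 8: C, bond orders sum to 4 (valence 4) → 0 H
  atom 9: N, bond orders sum to 3 (valence 3) → 0 H
  atom 10: C, bond orders sum to 4 (valence 4) → 0 H
  atom 11: O, bond orders sum to 2 (valence 2) → 0 H
  atom 12: C, bond orders sum to 2 (valence 4) → 2 H
  atom 13: C, bond orders sum to 2 (valence 4) → 2 H
  atom 14: C, bond orders sum to 1 (valence 4) → 3 H
Totals → C:11, H:16, N:2, O:1.
In Hill order: C11H16N2O.

C11H16N2O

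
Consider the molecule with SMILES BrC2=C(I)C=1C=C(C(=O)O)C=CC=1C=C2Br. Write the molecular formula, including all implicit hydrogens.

C11H5Br2IO2

Walk through each heavy atom and fill implicit hydrogens from standard valence (C 4, N 3, O 2, S 2, halogen 1):
  atom 1: Br (halogen, monovalent) → 0 H
  atom 2: C, bond orders sum to 4 (valence 4) → 0 H
  atom 3: C, bond orders sum to 4 (valence 4) → 0 H
  atom 4: I (halogen, monovalent) → 0 H
  atom 5: C, bond orders sum to 4 (valence 4) → 0 H
  atom 6: C, bond orders sum to 3 (valence 4) → 1 H
  atom 7: C, bond orders sum to 4 (valence 4) → 0 H
  atom 8: C, bond orders sum to 4 (valence 4) → 0 H
  atom 9: O, bond orders sum to 2 (valence 2) → 0 H
  atom 10: O, bond orders sum to 1 (valence 2) → 1 H
  atom 11: C, bond orders sum to 3 (valence 4) → 1 H
  atom 12: C, bond orders sum to 3 (valence 4) → 1 H
  atom 13: C, bond orders sum to 4 (valence 4) → 0 H
  atom 14: C, bond orders sum to 3 (valence 4) → 1 H
  atom 15: C, bond orders sum to 4 (valence 4) → 0 H
  atom 16: Br (halogen, monovalent) → 0 H
Totals → C:11, H:5, Br:2, I:1, O:2.
In Hill order: C11H5Br2IO2.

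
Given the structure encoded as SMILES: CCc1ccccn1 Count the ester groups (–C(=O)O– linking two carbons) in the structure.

Scan the SMILES for the ester motif — none present.

0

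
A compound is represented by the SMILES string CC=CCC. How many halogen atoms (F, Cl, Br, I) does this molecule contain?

0

Scan the SMILES for the halogen motif — none present.
Groups that are present: 1 alkene.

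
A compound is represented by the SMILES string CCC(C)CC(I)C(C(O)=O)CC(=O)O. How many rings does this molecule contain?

In SMILES, each pair of matching ring-closure digits denotes one ring-closing bond; the number of such bonds equals the number of independent rings.
Ring-closure bonds here: 0.

0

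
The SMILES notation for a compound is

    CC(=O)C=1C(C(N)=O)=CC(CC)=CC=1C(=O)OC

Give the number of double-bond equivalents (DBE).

7

Degree of unsaturation = (number of rings) + (number of π bonds).
Ring closures in the SMILES: 1.
π bonds: 6 double bonds (each 1 DoU) → 6 DoU from unsaturation.
Total DoU = 1 + 6 = 7.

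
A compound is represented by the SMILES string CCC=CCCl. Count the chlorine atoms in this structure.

1

Scan the SMILES for Cl atoms (remember two-letter symbols like Cl and Br are single atoms).
Chlorine count: 1.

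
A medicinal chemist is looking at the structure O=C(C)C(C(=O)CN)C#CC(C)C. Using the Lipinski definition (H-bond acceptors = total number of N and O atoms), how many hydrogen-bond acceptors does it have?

N atoms: 1; O atoms: 2.
Lipinski HBA = 1 + 2 = 3.

3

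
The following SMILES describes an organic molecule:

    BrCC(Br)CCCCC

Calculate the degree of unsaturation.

Molecular formula: C7H14Br2.
DoU = (2C + 2 + N − H − X) / 2, where X is the halogen count and O/S are ignored.
    = (2·7 + 2 + 0 − 14 − 2) / 2 = 0 / 2 = 0.

0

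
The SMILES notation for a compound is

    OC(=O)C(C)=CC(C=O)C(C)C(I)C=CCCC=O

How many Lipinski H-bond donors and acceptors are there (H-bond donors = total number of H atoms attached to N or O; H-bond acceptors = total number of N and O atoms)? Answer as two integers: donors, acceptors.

Donors: find every N or O and count the H atoms it carries.
  atom 1 (O): bond orders sum to 1 → 1 H
  atom 3 (O): bond orders sum to 2 → 0 H
  atom 9 (O): bond orders sum to 2 → 0 H
  atom 19 (O): bond orders sum to 2 → 0 H
Lipinski HBD = 1.
Acceptors: N atoms = 0, O atoms = 4 → HBA = 4.

1, 4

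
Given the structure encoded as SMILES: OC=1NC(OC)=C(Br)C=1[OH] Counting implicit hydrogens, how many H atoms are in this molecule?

6

Walk through each heavy atom and fill implicit hydrogens from standard valence (C 4, N 3, O 2, S 2, halogen 1):
  atom 1: O, bond orders sum to 1 (valence 2) → 1 H
  atom 2: C, bond orders sum to 4 (valence 4) → 0 H
  atom 3: N, bond orders sum to 2 (valence 3) → 1 H
  atom 4: C, bond orders sum to 4 (valence 4) → 0 H
  atom 5: O, bond orders sum to 2 (valence 2) → 0 H
  atom 6: C, bond orders sum to 1 (valence 4) → 3 H
  atom 7: C, bond orders sum to 4 (valence 4) → 0 H
  atom 8: Br (halogen, monovalent) → 0 H
  atom 9: C, bond orders sum to 4 (valence 4) → 0 H
  atom 10: O with explicit H count 1
Total hydrogens: 6.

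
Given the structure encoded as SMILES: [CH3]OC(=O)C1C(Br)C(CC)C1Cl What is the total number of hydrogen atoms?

Walk through each heavy atom and fill implicit hydrogens from standard valence (C 4, N 3, O 2, S 2, halogen 1):
  atom 1: C with explicit H count 3
  atom 2: O, bond orders sum to 2 (valence 2) → 0 H
  atom 3: C, bond orders sum to 4 (valence 4) → 0 H
  atom 4: O, bond orders sum to 2 (valence 2) → 0 H
  atom 5: C, bond orders sum to 3 (valence 4) → 1 H
  atom 6: C, bond orders sum to 3 (valence 4) → 1 H
  atom 7: Br (halogen, monovalent) → 0 H
  atom 8: C, bond orders sum to 3 (valence 4) → 1 H
  atom 9: C, bond orders sum to 2 (valence 4) → 2 H
  atom 10: C, bond orders sum to 1 (valence 4) → 3 H
  atom 11: C, bond orders sum to 3 (valence 4) → 1 H
  atom 12: Cl (halogen, monovalent) → 0 H
Total hydrogens: 12.

12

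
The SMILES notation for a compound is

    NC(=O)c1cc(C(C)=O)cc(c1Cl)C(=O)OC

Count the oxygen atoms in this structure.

Scan the SMILES for O atoms (remember two-letter symbols like Cl and Br are single atoms).
Oxygen count: 4.

4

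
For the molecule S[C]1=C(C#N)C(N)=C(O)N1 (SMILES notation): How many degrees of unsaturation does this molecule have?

5

Molecular formula: C5H5N3OS.
DoU = (2C + 2 + N − H − X) / 2, where X is the halogen count and O/S are ignored.
    = (2·5 + 2 + 3 − 5 − 0) / 2 = 10 / 2 = 5.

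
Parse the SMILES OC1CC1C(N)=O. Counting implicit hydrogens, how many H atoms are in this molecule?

7

Walk through each heavy atom and fill implicit hydrogens from standard valence (C 4, N 3, O 2, S 2, halogen 1):
  atom 1: O, bond orders sum to 1 (valence 2) → 1 H
  atom 2: C, bond orders sum to 3 (valence 4) → 1 H
  atom 3: C, bond orders sum to 2 (valence 4) → 2 H
  atom 4: C, bond orders sum to 3 (valence 4) → 1 H
  atom 5: C, bond orders sum to 4 (valence 4) → 0 H
  atom 6: N, bond orders sum to 1 (valence 3) → 2 H
  atom 7: O, bond orders sum to 2 (valence 2) → 0 H
Total hydrogens: 7.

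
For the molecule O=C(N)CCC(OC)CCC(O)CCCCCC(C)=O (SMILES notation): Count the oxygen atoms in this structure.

4

Scan the SMILES for O atoms (remember two-letter symbols like Cl and Br are single atoms).
Oxygen count: 4.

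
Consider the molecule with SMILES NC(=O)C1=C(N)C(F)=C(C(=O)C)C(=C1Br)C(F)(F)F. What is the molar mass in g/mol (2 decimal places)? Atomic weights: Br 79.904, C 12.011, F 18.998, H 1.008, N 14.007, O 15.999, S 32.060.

First, the molecular formula is C10H7BrF4N2O2 (counting implicit H from valence).
  Br: 1 × 79.904 = 79.904
  C: 10 × 12.011 = 120.110
  F: 4 × 18.998 = 75.992
  H: 7 × 1.008 = 7.056
  N: 2 × 14.007 = 28.014
  O: 2 × 15.999 = 31.998
Sum: 1×79.904 + 10×12.011 + 4×18.998 + 7×1.008 + 2×14.007 + 2×15.999 = 343.074 → 343.07 g/mol.

343.07 g/mol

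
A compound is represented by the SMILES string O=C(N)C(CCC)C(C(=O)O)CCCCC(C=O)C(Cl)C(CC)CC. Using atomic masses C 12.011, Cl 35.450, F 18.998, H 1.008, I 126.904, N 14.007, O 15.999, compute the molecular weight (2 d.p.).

375.93 g/mol

First, the molecular formula is C19H34ClNO4 (counting implicit H from valence).
  C: 19 × 12.011 = 228.209
  Cl: 1 × 35.450 = 35.450
  H: 34 × 1.008 = 34.272
  N: 1 × 14.007 = 14.007
  O: 4 × 15.999 = 63.996
Sum: 19×12.011 + 1×35.450 + 34×1.008 + 1×14.007 + 4×15.999 = 375.934 → 375.93 g/mol.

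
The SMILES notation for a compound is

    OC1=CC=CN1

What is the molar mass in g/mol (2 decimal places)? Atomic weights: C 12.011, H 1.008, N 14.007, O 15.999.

83.09 g/mol

First, the molecular formula is C4H5NO (counting implicit H from valence).
  C: 4 × 12.011 = 48.044
  H: 5 × 1.008 = 5.040
  N: 1 × 14.007 = 14.007
  O: 1 × 15.999 = 15.999
Sum: 4×12.011 + 5×1.008 + 1×14.007 + 1×15.999 = 83.090 → 83.09 g/mol.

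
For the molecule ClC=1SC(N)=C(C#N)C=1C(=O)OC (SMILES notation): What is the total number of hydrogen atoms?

Walk through each heavy atom and fill implicit hydrogens from standard valence (C 4, N 3, O 2, S 2, halogen 1):
  atom 1: Cl (halogen, monovalent) → 0 H
  atom 2: C, bond orders sum to 4 (valence 4) → 0 H
  atom 3: S, bond orders sum to 2 (valence 2) → 0 H
  atom 4: C, bond orders sum to 4 (valence 4) → 0 H
  atom 5: N, bond orders sum to 1 (valence 3) → 2 H
  atom 6: C, bond orders sum to 4 (valence 4) → 0 H
  atom 7: C, bond orders sum to 4 (valence 4) → 0 H
  atom 8: N, bond orders sum to 3 (valence 3) → 0 H
  atom 9: C, bond orders sum to 4 (valence 4) → 0 H
  atom 10: C, bond orders sum to 4 (valence 4) → 0 H
  atom 11: O, bond orders sum to 2 (valence 2) → 0 H
  atom 12: O, bond orders sum to 2 (valence 2) → 0 H
  atom 13: C, bond orders sum to 1 (valence 4) → 3 H
Total hydrogens: 5.

5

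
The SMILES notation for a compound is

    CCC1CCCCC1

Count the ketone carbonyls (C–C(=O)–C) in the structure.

0

Scan the SMILES for the ketone motif — none present.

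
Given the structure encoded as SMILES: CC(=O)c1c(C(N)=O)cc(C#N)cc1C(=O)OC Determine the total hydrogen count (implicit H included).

Walk through each heavy atom and fill implicit hydrogens from standard valence (C 4, N 3, O 2, S 2, halogen 1); for lowercase aromatic atoms, an aromatic c carries 1 H when it has two neighbours and 0 H with three, and aromatic n carries 0 H:
  atom 1: C, bond orders sum to 1 (valence 4) → 3 H
  atom 2: C, bond orders sum to 4 (valence 4) → 0 H
  atom 3: O, bond orders sum to 2 (valence 2) → 0 H
  atom 4: aromatic c, 3 neighbours → 0 H
  atom 5: aromatic c, 3 neighbours → 0 H
  atom 6: C, bond orders sum to 4 (valence 4) → 0 H
  atom 7: N, bond orders sum to 1 (valence 3) → 2 H
  atom 8: O, bond orders sum to 2 (valence 2) → 0 H
  atom 9: aromatic c, 2 neighbours → 1 H
  atom 10: aromatic c, 3 neighbours → 0 H
  atom 11: C, bond orders sum to 4 (valence 4) → 0 H
  atom 12: N, bond orders sum to 3 (valence 3) → 0 H
  atom 13: aromatic c, 2 neighbours → 1 H
  atom 14: aromatic c, 3 neighbours → 0 H
  atom 15: C, bond orders sum to 4 (valence 4) → 0 H
  atom 16: O, bond orders sum to 2 (valence 2) → 0 H
  atom 17: O, bond orders sum to 2 (valence 2) → 0 H
  atom 18: C, bond orders sum to 1 (valence 4) → 3 H
Total hydrogens: 10.

10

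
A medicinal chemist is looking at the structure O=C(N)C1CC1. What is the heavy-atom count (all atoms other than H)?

Every atom symbol written in the SMILES (organic subset) is one heavy atom; implicit H are not written.
Heavy atoms by element → C:4, N:1, O:1.
Total: 6.

6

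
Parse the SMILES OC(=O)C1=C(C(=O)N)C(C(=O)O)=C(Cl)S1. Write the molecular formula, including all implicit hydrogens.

C7H4ClNO5S

Walk through each heavy atom and fill implicit hydrogens from standard valence (C 4, N 3, O 2, S 2, halogen 1):
  atom 1: O, bond orders sum to 1 (valence 2) → 1 H
  atom 2: C, bond orders sum to 4 (valence 4) → 0 H
  atom 3: O, bond orders sum to 2 (valence 2) → 0 H
  atom 4: C, bond orders sum to 4 (valence 4) → 0 H
  atom 5: C, bond orders sum to 4 (valence 4) → 0 H
  atom 6: C, bond orders sum to 4 (valence 4) → 0 H
  atom 7: O, bond orders sum to 2 (valence 2) → 0 H
  atom 8: N, bond orders sum to 1 (valence 3) → 2 H
  atom 9: C, bond orders sum to 4 (valence 4) → 0 H
  atom 10: C, bond orders sum to 4 (valence 4) → 0 H
  atom 11: O, bond orders sum to 2 (valence 2) → 0 H
  atom 12: O, bond orders sum to 1 (valence 2) → 1 H
  atom 13: C, bond orders sum to 4 (valence 4) → 0 H
  atom 14: Cl (halogen, monovalent) → 0 H
  atom 15: S, bond orders sum to 2 (valence 2) → 0 H
Totals → C:7, H:4, Cl:1, N:1, O:5, S:1.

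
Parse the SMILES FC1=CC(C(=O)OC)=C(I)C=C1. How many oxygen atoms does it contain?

2

Scan the SMILES for O atoms (remember two-letter symbols like Cl and Br are single atoms).
Oxygen count: 2.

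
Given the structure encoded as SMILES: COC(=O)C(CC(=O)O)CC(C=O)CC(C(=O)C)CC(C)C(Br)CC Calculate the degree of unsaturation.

Degree of unsaturation = (number of rings) + (number of π bonds).
Ring closures in the SMILES: 0.
π bonds: 4 double bonds (each 1 DoU) → 4 DoU from unsaturation.
Total DoU = 0 + 4 = 4.

4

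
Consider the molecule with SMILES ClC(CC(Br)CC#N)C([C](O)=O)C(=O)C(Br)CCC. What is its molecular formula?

C12H16Br2ClNO3

Walk through each heavy atom and fill implicit hydrogens from standard valence (C 4, N 3, O 2, S 2, halogen 1):
  atom 1: Cl (halogen, monovalent) → 0 H
  atom 2: C, bond orders sum to 3 (valence 4) → 1 H
  atom 3: C, bond orders sum to 2 (valence 4) → 2 H
  atom 4: C, bond orders sum to 3 (valence 4) → 1 H
  atom 5: Br (halogen, monovalent) → 0 H
  atom 6: C, bond orders sum to 2 (valence 4) → 2 H
  atom 7: C, bond orders sum to 4 (valence 4) → 0 H
  atom 8: N, bond orders sum to 3 (valence 3) → 0 H
  atom 9: C, bond orders sum to 3 (valence 4) → 1 H
  atom 10: C with explicit H count 0
  atom 11: O, bond orders sum to 1 (valence 2) → 1 H
  atom 12: O, bond orders sum to 2 (valence 2) → 0 H
  atom 13: C, bond orders sum to 4 (valence 4) → 0 H
  atom 14: O, bond orders sum to 2 (valence 2) → 0 H
  atom 15: C, bond orders sum to 3 (valence 4) → 1 H
  atom 16: Br (halogen, monovalent) → 0 H
  atom 17: C, bond orders sum to 2 (valence 4) → 2 H
  atom 18: C, bond orders sum to 2 (valence 4) → 2 H
  atom 19: C, bond orders sum to 1 (valence 4) → 3 H
Totals → C:12, H:16, Br:2, Cl:1, N:1, O:3.
In Hill order: C12H16Br2ClNO3.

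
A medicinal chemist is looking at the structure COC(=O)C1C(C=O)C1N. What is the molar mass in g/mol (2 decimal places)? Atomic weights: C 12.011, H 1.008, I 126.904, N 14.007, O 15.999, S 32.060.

143.14 g/mol

First, the molecular formula is C6H9NO3 (counting implicit H from valence).
  C: 6 × 12.011 = 72.066
  H: 9 × 1.008 = 9.072
  N: 1 × 14.007 = 14.007
  O: 3 × 15.999 = 47.997
Sum: 6×12.011 + 9×1.008 + 1×14.007 + 3×15.999 = 143.142 → 143.14 g/mol.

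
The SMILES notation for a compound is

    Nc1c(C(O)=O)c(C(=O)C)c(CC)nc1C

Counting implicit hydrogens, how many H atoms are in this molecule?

Walk through each heavy atom and fill implicit hydrogens from standard valence (C 4, N 3, O 2, S 2, halogen 1); for lowercase aromatic atoms, an aromatic c carries 1 H when it has two neighbours and 0 H with three, and aromatic n carries 0 H:
  atom 1: N, bond orders sum to 1 (valence 3) → 2 H
  atom 2: aromatic c, 3 neighbours → 0 H
  atom 3: aromatic c, 3 neighbours → 0 H
  atom 4: C, bond orders sum to 4 (valence 4) → 0 H
  atom 5: O, bond orders sum to 1 (valence 2) → 1 H
  atom 6: O, bond orders sum to 2 (valence 2) → 0 H
  atom 7: aromatic c, 3 neighbours → 0 H
  atom 8: C, bond orders sum to 4 (valence 4) → 0 H
  atom 9: O, bond orders sum to 2 (valence 2) → 0 H
  atom 10: C, bond orders sum to 1 (valence 4) → 3 H
  atom 11: aromatic c, 3 neighbours → 0 H
  atom 12: C, bond orders sum to 2 (valence 4) → 2 H
  atom 13: C, bond orders sum to 1 (valence 4) → 3 H
  atom 14: aromatic n, 2 neighbours → 0 H
  atom 15: aromatic c, 3 neighbours → 0 H
  atom 16: C, bond orders sum to 1 (valence 4) → 3 H
Total hydrogens: 14.

14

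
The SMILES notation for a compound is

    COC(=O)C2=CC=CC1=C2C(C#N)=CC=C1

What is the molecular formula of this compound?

C13H9NO2

Walk through each heavy atom and fill implicit hydrogens from standard valence (C 4, N 3, O 2, S 2, halogen 1):
  atom 1: C, bond orders sum to 1 (valence 4) → 3 H
  atom 2: O, bond orders sum to 2 (valence 2) → 0 H
  atom 3: C, bond orders sum to 4 (valence 4) → 0 H
  atom 4: O, bond orders sum to 2 (valence 2) → 0 H
  atom 5: C, bond orders sum to 4 (valence 4) → 0 H
  atom 6: C, bond orders sum to 3 (valence 4) → 1 H
  atom 7: C, bond orders sum to 3 (valence 4) → 1 H
  atom 8: C, bond orders sum to 3 (valence 4) → 1 H
  atom 9: C, bond orders sum to 4 (valence 4) → 0 H
  atom 10: C, bond orders sum to 4 (valence 4) → 0 H
  atom 11: C, bond orders sum to 4 (valence 4) → 0 H
  atom 12: C, bond orders sum to 4 (valence 4) → 0 H
  atom 13: N, bond orders sum to 3 (valence 3) → 0 H
  atom 14: C, bond orders sum to 3 (valence 4) → 1 H
  atom 15: C, bond orders sum to 3 (valence 4) → 1 H
  atom 16: C, bond orders sum to 3 (valence 4) → 1 H
Totals → C:13, H:9, N:1, O:2.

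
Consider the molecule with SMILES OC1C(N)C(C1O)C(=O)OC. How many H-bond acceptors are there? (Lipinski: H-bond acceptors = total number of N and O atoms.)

N atoms: 1; O atoms: 4.
Lipinski HBA = 1 + 4 = 5.

5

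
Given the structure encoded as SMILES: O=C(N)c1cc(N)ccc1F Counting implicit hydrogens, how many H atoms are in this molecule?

7

Walk through each heavy atom and fill implicit hydrogens from standard valence (C 4, N 3, O 2, S 2, halogen 1); for lowercase aromatic atoms, an aromatic c carries 1 H when it has two neighbours and 0 H with three, and aromatic n carries 0 H:
  atom 1: O, bond orders sum to 2 (valence 2) → 0 H
  atom 2: C, bond orders sum to 4 (valence 4) → 0 H
  atom 3: N, bond orders sum to 1 (valence 3) → 2 H
  atom 4: aromatic c, 3 neighbours → 0 H
  atom 5: aromatic c, 2 neighbours → 1 H
  atom 6: aromatic c, 3 neighbours → 0 H
  atom 7: N, bond orders sum to 1 (valence 3) → 2 H
  atom 8: aromatic c, 2 neighbours → 1 H
  atom 9: aromatic c, 2 neighbours → 1 H
  atom 10: aromatic c, 3 neighbours → 0 H
  atom 11: F (halogen, monovalent) → 0 H
Total hydrogens: 7.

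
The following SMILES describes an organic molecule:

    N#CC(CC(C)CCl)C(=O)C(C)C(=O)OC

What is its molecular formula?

C11H16ClNO3

Walk through each heavy atom and fill implicit hydrogens from standard valence (C 4, N 3, O 2, S 2, halogen 1):
  atom 1: N, bond orders sum to 3 (valence 3) → 0 H
  atom 2: C, bond orders sum to 4 (valence 4) → 0 H
  atom 3: C, bond orders sum to 3 (valence 4) → 1 H
  atom 4: C, bond orders sum to 2 (valence 4) → 2 H
  atom 5: C, bond orders sum to 3 (valence 4) → 1 H
  atom 6: C, bond orders sum to 1 (valence 4) → 3 H
  atom 7: C, bond orders sum to 2 (valence 4) → 2 H
  atom 8: Cl (halogen, monovalent) → 0 H
  atom 9: C, bond orders sum to 4 (valence 4) → 0 H
  atom 10: O, bond orders sum to 2 (valence 2) → 0 H
  atom 11: C, bond orders sum to 3 (valence 4) → 1 H
  atom 12: C, bond orders sum to 1 (valence 4) → 3 H
  atom 13: C, bond orders sum to 4 (valence 4) → 0 H
  atom 14: O, bond orders sum to 2 (valence 2) → 0 H
  atom 15: O, bond orders sum to 2 (valence 2) → 0 H
  atom 16: C, bond orders sum to 1 (valence 4) → 3 H
Totals → C:11, H:16, Cl:1, N:1, O:3.
In Hill order: C11H16ClNO3.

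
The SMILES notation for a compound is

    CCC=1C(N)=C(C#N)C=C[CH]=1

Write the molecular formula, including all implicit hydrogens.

Walk through each heavy atom and fill implicit hydrogens from standard valence (C 4, N 3, O 2, S 2, halogen 1):
  atom 1: C, bond orders sum to 1 (valence 4) → 3 H
  atom 2: C, bond orders sum to 2 (valence 4) → 2 H
  atom 3: C, bond orders sum to 4 (valence 4) → 0 H
  atom 4: C, bond orders sum to 4 (valence 4) → 0 H
  atom 5: N, bond orders sum to 1 (valence 3) → 2 H
  atom 6: C, bond orders sum to 4 (valence 4) → 0 H
  atom 7: C, bond orders sum to 4 (valence 4) → 0 H
  atom 8: N, bond orders sum to 3 (valence 3) → 0 H
  atom 9: C, bond orders sum to 3 (valence 4) → 1 H
  atom 10: C, bond orders sum to 3 (valence 4) → 1 H
  atom 11: C with explicit H count 1
Totals → C:9, H:10, N:2.

C9H10N2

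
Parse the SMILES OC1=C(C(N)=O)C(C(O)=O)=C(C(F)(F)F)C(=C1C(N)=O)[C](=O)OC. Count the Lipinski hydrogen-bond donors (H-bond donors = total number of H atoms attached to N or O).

Donors: find every N or O and count the H atoms it carries.
  atom 1 (O): bond orders sum to 1 → 1 H
  atom 5 (N): bond orders sum to 1 → 2 H
  atom 6 (O): bond orders sum to 2 → 0 H
  atom 9 (O): bond orders sum to 1 → 1 H
  atom 10 (O): bond orders sum to 2 → 0 H
  atom 19 (N): bond orders sum to 1 → 2 H
  atom 20 (O): bond orders sum to 2 → 0 H
  atom 22 (O): bond orders sum to 2 → 0 H
  atom 23 (O): bond orders sum to 2 → 0 H
Lipinski HBD = 6.

6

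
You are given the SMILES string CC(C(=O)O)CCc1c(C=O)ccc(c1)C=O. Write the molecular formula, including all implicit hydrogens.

C13H14O4

Walk through each heavy atom and fill implicit hydrogens from standard valence (C 4, N 3, O 2, S 2, halogen 1); for lowercase aromatic atoms, an aromatic c carries 1 H when it has two neighbours and 0 H with three, and aromatic n carries 0 H:
  atom 1: C, bond orders sum to 1 (valence 4) → 3 H
  atom 2: C, bond orders sum to 3 (valence 4) → 1 H
  atom 3: C, bond orders sum to 4 (valence 4) → 0 H
  atom 4: O, bond orders sum to 2 (valence 2) → 0 H
  atom 5: O, bond orders sum to 1 (valence 2) → 1 H
  atom 6: C, bond orders sum to 2 (valence 4) → 2 H
  atom 7: C, bond orders sum to 2 (valence 4) → 2 H
  atom 8: aromatic c, 3 neighbours → 0 H
  atom 9: aromatic c, 3 neighbours → 0 H
  atom 10: C, bond orders sum to 3 (valence 4) → 1 H
  atom 11: O, bond orders sum to 2 (valence 2) → 0 H
  atom 12: aromatic c, 2 neighbours → 1 H
  atom 13: aromatic c, 2 neighbours → 1 H
  atom 14: aromatic c, 3 neighbours → 0 H
  atom 15: aromatic c, 2 neighbours → 1 H
  atom 16: C, bond orders sum to 3 (valence 4) → 1 H
  atom 17: O, bond orders sum to 2 (valence 2) → 0 H
Totals → C:13, H:14, O:4.
In Hill order: C13H14O4.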